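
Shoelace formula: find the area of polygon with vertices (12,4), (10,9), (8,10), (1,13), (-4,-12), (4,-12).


sum(xi*y_{i+1}) = 12*9 + 10*10 + 8*13 + 1*(-12) - 4*(-12) + 4*4 = 364
sum(yi*x_{i+1}) = 4*10 + 9*8 + 10*1 + 13*(-4) - 12*4 - 12*12 = -122
Area = |364 + 122|/2 = 486/2 = 243.0000

243.0000 sq units


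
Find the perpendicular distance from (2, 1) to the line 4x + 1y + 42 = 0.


|4*2 + 1*1 + 42| = |51| = 51
sqrt(16 + 1) = sqrt(17) = 4.1231
d = 51/sqrt(17) = 12.3693

12.3693


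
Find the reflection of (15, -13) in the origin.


Reflection rule for origin: (-x, -y)
(15, -13) -> (-15, 13)

(-15, 13)


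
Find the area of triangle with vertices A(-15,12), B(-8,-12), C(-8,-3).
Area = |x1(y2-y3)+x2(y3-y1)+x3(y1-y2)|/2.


-15*(-12+ 3) = 135
-8*(-3-12) = 120
-8*(12+ 12) = -192
sum = 63
Area = |63|/2 = 31.5000

31.5000 sq units


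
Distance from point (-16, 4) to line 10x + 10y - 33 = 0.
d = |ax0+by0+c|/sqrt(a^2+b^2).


|10*(-16) + 10*4 - 33| = |-153| = 153
sqrt(100 + 100) = sqrt(200) = 14.1421
d = 153/sqrt(200) = 10.8187

10.8187


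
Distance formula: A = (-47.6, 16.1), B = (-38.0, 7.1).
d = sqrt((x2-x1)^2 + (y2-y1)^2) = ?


dx = -38.0 + 47.6 = 9.6
dy = 7.1 - 16.1 = -9
d = sqrt(92.16 + 81) = sqrt(173.16) = 13.1590

13.1590


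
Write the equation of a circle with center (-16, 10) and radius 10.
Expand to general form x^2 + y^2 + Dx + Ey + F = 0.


(x+ 16)^2 + (y-10)^2 = 10^2
D = -2h = 32, E = -2k = -20
F = h^2+k^2-r^2 = 256+100-100 = 256

x^2 + y^2 + 32x - 20y + 256 = 0


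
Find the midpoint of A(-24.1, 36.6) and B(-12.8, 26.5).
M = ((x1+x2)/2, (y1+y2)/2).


Mx = (-24.1 - 12.8)/2 = -36.9/2 = -18.4500
My = (36.6 + 26.5)/2 = 63.1/2 = 31.5500

(-18.4500, 31.5500)


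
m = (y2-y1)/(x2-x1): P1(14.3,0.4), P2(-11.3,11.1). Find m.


dy = 11.1 - 0.4 = 10.7
dx = -11.3 - 14.3 = -25.6
m = 10.7/(-25.6) = -0.4180

m = -0.4180


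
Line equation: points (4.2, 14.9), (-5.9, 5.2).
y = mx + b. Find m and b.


m = (-9.7)/(-10.1) = 0.9604
b = y1 - m*x1 = 14.9 - (-9.7*4.2)/(-10.1) = 14.9 - 4.0337 = 10.8663

y = 0.9604x + 10.8663


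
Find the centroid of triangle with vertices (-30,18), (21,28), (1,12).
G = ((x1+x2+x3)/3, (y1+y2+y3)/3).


Gx = (-30+21+1)/3 = -8/3 = -2.6667
Gy = (18+28+12)/3 = 58/3 = 19.3333

G = (-2.6667, 19.3333)


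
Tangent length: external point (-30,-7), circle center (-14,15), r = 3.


d = sqrt((-30+ 14)^2 + (-7-15)^2) = sqrt(256+484) = 27.2029
L = sqrt(740.0000 - 9) = sqrt(731.0000) = 27.0370

27.0370


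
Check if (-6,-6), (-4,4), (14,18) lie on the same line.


-6*(4-18) - 4*(18+ 6) + 14*(-6-4)
= 84 - 96 - 140 = -152

No, not collinear (determinant = -152)


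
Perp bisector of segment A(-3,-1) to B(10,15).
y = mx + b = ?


Midpoint = (3.5, 7)
Slope of AB = dy/dx = 16/13 = 1.2308
Perp slope = -dx/dy = -13/16 = -0.8125
b = My - (perp slope)*Mx = 7 + (13*3.5)/16 = 7 + 2.8438 = 9.8438

y = -0.8125x + 9.8438


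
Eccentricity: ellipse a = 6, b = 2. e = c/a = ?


c = sqrt(36-4) = sqrt(32) = 5.6569
e = c/a = sqrt(32)/6 = 0.9428

e = 0.9428


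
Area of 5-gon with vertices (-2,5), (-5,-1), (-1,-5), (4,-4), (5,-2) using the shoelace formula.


sum(xi*y_{i+1}) = -2*(-1) - 5*(-5) - 1*(-4) + 4*(-2) + 5*5 = 48
sum(yi*x_{i+1}) = 5*(-5) - 1*(-1) - 5*4 - 4*5 - 2*(-2) = -60
Area = |48 + 60|/2 = 108/2 = 54.0000

54.0000 sq units


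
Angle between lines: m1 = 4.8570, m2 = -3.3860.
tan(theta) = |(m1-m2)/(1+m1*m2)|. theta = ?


m1-m2 = 8.243
1+m1*m2 = -15.445802
tan(theta) = |8.243/(-15.445802)| = 0.533673
theta = arctan(|8.243/(-15.445802)|) = 28.0876 degrees (acute angle)

28.0876 degrees


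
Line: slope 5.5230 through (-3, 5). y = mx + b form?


y - 5 = 5.5230(x + 3)
y = 5.5230x + 5 - 5.5230*(-3)
y = 5.5230x + 21.5690

y = 5.5230x + 21.5690


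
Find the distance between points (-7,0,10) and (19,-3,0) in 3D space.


dx=26, dy=-3, dz=-10
d = sqrt(676+9+100) = sqrt(785) = 28.0179

28.0179


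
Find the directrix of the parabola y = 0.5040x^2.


a = 0.5040
1/(4a) = 0.4960
directrix: y = -0.4960 = -0.4960

y = -0.4960


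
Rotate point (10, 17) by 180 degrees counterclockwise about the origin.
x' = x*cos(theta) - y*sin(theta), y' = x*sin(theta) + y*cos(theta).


cos(180) = -1, sin(180) = 0
x' = 10*(-1) - 17*0 = -10
y' = 10*0 + 17*(-1) = -17

(-10, -17)


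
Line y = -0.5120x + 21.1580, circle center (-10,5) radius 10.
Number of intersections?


Substitute y = -0.5120x + 21.1580: (x+ 10)^2 + (-0.5120x+21.1580-5)^2 = 100
Expand to Ax^2 + Bx + C = 0, where b-k = 16.158
A = 1+m^2 = 1.262144
B = 2(m(b-k) - h) = 2(-0.5120*16.158 + 10) = 3.454208
C = h^2 + (b-k)^2 - r^2 = 100 + 261.080964 - 100 = 261.080964
disc = B^2-4AC = 11.9316 - 1318.0871 = -1306.1555
disc < 0

0 intersection points


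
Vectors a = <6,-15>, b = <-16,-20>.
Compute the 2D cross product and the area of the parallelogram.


cross = 6*(-20) + 15*(-16) = -120 - 240 = -360
Parallelogram area = |-360| = 360

cross = -360, parallelogram area = 360


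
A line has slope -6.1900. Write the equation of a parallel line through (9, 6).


Parallel lines have equal slopes.
m2 = -6.1900
b2 = 6 + 6.1900*9 = 61.7100

y = -6.1900x + 61.7100


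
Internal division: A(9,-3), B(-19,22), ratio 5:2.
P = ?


Px = (5*(-19) + 2*9)/7 = -77/7 = -11.0000
Py = (5*22 + 2*(-3))/7 = 104/7 = 14.8571

P = (-11.0000, 14.8571)


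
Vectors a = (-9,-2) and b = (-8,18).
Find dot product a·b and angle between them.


a·b = -9*(-8) - 2*18 = 72 - 36 = 36
|a| = sqrt(81+4) = 9.2195
|b| = sqrt(64+324) = 19.6977
cos(theta) = 36/(sqrt(85)*sqrt(388)) = 36/sqrt(32980) = 0.198234
theta = arccos(36/sqrt(32980)) = 78.5663 degrees

a·b = 36, theta = 78.5663 deg


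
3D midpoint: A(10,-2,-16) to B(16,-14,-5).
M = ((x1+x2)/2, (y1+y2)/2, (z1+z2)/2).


Mx = (10+16)/2 = 13.0000
My = (-2- 14)/2 = -8.0000
Mz = (-16- 5)/2 = -10.5000

M = (13.0000, -8.0000, -10.5000)


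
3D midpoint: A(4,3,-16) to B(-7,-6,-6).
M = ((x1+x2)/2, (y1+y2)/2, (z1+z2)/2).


Mx = (4- 7)/2 = -1.5000
My = (3- 6)/2 = -1.5000
Mz = (-16- 6)/2 = -11.0000

M = (-1.5000, -1.5000, -11.0000)


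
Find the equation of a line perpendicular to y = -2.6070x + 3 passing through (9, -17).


Perpendicular slope = -1/m1 = -1/(-2.6070) = 0.3836
b2 = y0 - m2*x0 = -17 + 9/(-2.6070) = -17 - 3.4522 = -20.4522

y = 0.3836x - 20.4522


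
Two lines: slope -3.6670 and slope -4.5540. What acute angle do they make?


m1-m2 = 0.887
1+m1*m2 = 17.699518
tan(theta) = |0.887/17.699518| = 0.050114
theta = arctan(|0.887/17.699518|) = 2.8689 degrees (acute angle)

2.8689 degrees


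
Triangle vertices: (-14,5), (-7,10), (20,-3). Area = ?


-14*(10+ 3) = -182
-7*(-3-5) = 56
20*(5-10) = -100
sum = -226
Area = |-226|/2 = 113.0000

113.0000 sq units


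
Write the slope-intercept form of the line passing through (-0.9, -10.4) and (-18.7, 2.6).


m = (13.0)/(-17.8) = -0.7303
b = y1 - m*x1 = -10.4 - (13.0*(-0.9))/(-17.8) = -10.4 - 0.6573 = -11.0573

y = -0.7303x - 11.0573


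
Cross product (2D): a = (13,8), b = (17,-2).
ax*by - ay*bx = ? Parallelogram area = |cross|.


cross = 13*(-2) - 8*17 = -26 - 136 = -162
Parallelogram area = |-162| = 162

cross = -162, parallelogram area = 162


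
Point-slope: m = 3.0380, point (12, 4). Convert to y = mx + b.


y - 4 = 3.0380(x - 12)
y = 3.0380x + 4 - 3.0380*12
y = 3.0380x - 32.4560

y = 3.0380x - 32.4560


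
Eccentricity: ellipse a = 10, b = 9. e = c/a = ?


c = sqrt(100-81) = sqrt(19) = 4.3589
e = c/a = sqrt(19)/10 = 0.4359

e = 0.4359


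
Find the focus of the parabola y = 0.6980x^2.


a = 0.6980
4a = 2.7920
focus = (0, 1/2.7920) = (0, 0.3582)

Focus = (0, 0.3582)


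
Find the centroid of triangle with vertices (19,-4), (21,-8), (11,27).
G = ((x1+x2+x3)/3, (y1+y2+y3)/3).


Gx = (19+21+11)/3 = 51/3 = 17.0000
Gy = (-4- 8+27)/3 = 15/3 = 5.0000

G = (17.0000, 5.0000)


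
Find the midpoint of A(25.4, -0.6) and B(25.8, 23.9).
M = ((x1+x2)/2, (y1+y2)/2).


Mx = (25.4 + 25.8)/2 = 51.2/2 = 25.6000
My = (-0.6 + 23.9)/2 = 23.3/2 = 11.6500

(25.6000, 11.6500)


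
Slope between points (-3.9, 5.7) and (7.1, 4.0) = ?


dy = 4.0 - 5.7 = -1.7
dx = 7.1 + 3.9 = 11.0
m = -1.7/11.0 = -0.1545

m = -0.1545


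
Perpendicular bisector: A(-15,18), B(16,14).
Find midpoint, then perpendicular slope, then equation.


Midpoint = (0.5, 16)
Slope of AB = dy/dx = -4/31 = -0.1290
Perp slope = -dx/dy = 31/4 = 7.7500
b = My - (perp slope)*Mx = 16 + (31*0.5)/(-4) = 16 - 3.8750 = 12.1250

y = 7.7500x + 12.1250


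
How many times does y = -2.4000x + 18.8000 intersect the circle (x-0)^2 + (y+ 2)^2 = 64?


Substitute y = -2.4000x + 18.8000: (x-0)^2 + (-2.4000x+18.8000+ 2)^2 = 64
Expand to Ax^2 + Bx + C = 0, where b-k = 20.8
A = 1+m^2 = 6.76
B = 2(m(b-k) - h) = 2(-2.4000*20.8 - 0) = -99.84
C = h^2 + (b-k)^2 - r^2 = 0 + 432.64 - 64 = 368.64
disc = B^2-4AC = 9968.0256 - 9968.0256 = 0
disc = 0

1 intersection point (tangent)


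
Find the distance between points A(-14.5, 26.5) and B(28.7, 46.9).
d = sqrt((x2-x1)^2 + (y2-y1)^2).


dx = 28.7 + 14.5 = 43.2
dy = 46.9 - 26.5 = 20.4
d = sqrt(1866.24 + 416.16) = sqrt(2282.4) = 47.7745

47.7745


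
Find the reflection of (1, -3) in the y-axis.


Reflection rule for y-axis: (-x, y)
(1, -3) -> (-1, -3)

(-1, -3)


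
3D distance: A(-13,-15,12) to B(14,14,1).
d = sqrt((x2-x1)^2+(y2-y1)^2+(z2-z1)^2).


dx=27, dy=29, dz=-11
d = sqrt(729+841+121) = sqrt(1691) = 41.1218

41.1218


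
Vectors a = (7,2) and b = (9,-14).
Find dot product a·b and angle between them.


a·b = 7*9 + 2*(-14) = 63 - 28 = 35
|a| = sqrt(49+4) = 7.2801
|b| = sqrt(81+196) = 16.6433
cos(theta) = 35/(sqrt(53)*sqrt(277)) = 35/sqrt(14681) = 0.288862
theta = arccos(35/sqrt(14681)) = 73.2102 degrees

a·b = 35, theta = 73.2102 deg


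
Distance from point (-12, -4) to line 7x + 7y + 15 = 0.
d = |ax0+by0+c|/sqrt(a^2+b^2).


|7*(-12) + 7*(-4) + 15| = |-97| = 97
sqrt(49 + 49) = sqrt(98) = 9.8995
d = 97/sqrt(98) = 9.7985

9.7985


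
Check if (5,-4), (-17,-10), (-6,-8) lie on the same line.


5*(-10+ 8) - 17*(-8+ 4) - 6*(-4+ 10)
= -10 + 68 - 36 = 22

No, not collinear (determinant = 22)


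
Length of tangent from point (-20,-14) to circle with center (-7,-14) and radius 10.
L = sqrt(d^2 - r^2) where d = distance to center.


d = sqrt((-20+ 7)^2 + (-14+ 14)^2) = sqrt(169+0) = 13.0000
L = sqrt(169.0000 - 100) = sqrt(69.0000) = 8.3066

8.3066


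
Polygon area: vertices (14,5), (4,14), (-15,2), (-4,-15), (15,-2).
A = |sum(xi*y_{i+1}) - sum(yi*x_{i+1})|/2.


sum(xi*y_{i+1}) = 14*14 + 4*2 - 15*(-15) - 4*(-2) + 15*5 = 512
sum(yi*x_{i+1}) = 5*4 + 14*(-15) + 2*(-4) - 15*15 - 2*14 = -451
Area = |512 + 451|/2 = 963/2 = 481.5000

481.5000 sq units


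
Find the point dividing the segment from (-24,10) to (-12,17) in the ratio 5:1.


Px = (5*(-12) + 1*(-24))/6 = -84/6 = -14.0000
Py = (5*17 + 1*10)/6 = 95/6 = 15.8333

P = (-14.0000, 15.8333)


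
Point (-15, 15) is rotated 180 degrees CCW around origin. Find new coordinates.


cos(180) = -1, sin(180) = 0
x' = -15*(-1) - 15*0 = 15
y' = -15*0 + 15*(-1) = -15

(15, -15)


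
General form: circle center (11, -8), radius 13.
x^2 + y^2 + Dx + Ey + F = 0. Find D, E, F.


(x-11)^2 + (y+ 8)^2 = 13^2
D = -2h = -22, E = -2k = 16
F = h^2+k^2-r^2 = 121+64-169 = 16

D = -22, E = 16, F = 16


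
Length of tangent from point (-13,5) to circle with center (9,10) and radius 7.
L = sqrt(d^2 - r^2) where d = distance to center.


d = sqrt((-13-9)^2 + (5-10)^2) = sqrt(484+25) = 22.5610
L = sqrt(509.0000 - 49) = sqrt(460.0000) = 21.4476

21.4476


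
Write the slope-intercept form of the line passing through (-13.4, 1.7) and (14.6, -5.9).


m = (-7.6)/(28.0) = -0.2714
b = y1 - m*x1 = 1.7 - (-7.6*(-13.4))/(28.0) = 1.7 - 3.6371 = -1.9371

y = -0.2714x - 1.9371


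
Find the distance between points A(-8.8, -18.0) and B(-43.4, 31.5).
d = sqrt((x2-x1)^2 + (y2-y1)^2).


dx = -43.4 + 8.8 = -34.6
dy = 31.5 + 18.0 = 49.5
d = sqrt(1197.16 + 2450.25) = sqrt(3647.41) = 60.3938

60.3938


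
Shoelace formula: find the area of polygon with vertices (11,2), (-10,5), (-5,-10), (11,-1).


sum(xi*y_{i+1}) = 11*5 - 10*(-10) - 5*(-1) + 11*2 = 182
sum(yi*x_{i+1}) = 2*(-10) + 5*(-5) - 10*11 - 1*11 = -166
Area = |182 + 166|/2 = 348/2 = 174.0000

174.0000 sq units


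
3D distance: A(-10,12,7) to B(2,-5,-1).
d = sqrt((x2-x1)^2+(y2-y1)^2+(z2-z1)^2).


dx=12, dy=-17, dz=-8
d = sqrt(144+289+64) = sqrt(497) = 22.2935

22.2935


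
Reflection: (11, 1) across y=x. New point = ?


Reflection rule for y=x: (y, x)
(11, 1) -> (1, 11)

(1, 11)


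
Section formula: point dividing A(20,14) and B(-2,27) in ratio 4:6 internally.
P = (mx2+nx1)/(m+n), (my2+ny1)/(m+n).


Px = (4*(-2) + 6*20)/10 = 112/10 = 11.2000
Py = (4*27 + 6*14)/10 = 192/10 = 19.2000

P = (11.2000, 19.2000)


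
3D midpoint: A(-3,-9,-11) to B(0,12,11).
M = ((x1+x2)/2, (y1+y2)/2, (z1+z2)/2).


Mx = (-3+0)/2 = -1.5000
My = (-9+12)/2 = 1.5000
Mz = (-11+11)/2 = 0

M = (-1.5000, 1.5000, 0)


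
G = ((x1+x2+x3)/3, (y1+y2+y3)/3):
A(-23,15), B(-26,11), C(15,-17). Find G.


Gx = (-23- 26+15)/3 = -34/3 = -11.3333
Gy = (15+11- 17)/3 = 9/3 = 3.0000

G = (-11.3333, 3.0000)


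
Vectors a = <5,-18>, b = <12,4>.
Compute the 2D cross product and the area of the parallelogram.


cross = 5*4 + 18*12 = 20 + 216 = 236
Parallelogram area = |236| = 236

cross = 236, parallelogram area = 236


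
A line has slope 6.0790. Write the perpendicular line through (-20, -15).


Perpendicular slope = -1/m1 = -1/6.0790 = -0.1645
b2 = y0 - m2*x0 = -15 - 20/6.0790 = -15 - 3.2900 = -18.2900

y = -0.1645x - 18.2900


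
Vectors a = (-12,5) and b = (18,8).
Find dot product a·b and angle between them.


a·b = -12*18 + 5*8 = -216 + 40 = -176
|a| = sqrt(144+25) = 13.0000
|b| = sqrt(324+64) = 19.6977
cos(theta) = -176/(sqrt(169)*sqrt(388)) = -176/sqrt(65572) = -0.687311
theta = arccos(-176/sqrt(65572)) = 133.4176 degrees

a·b = -176, theta = 133.4176 deg


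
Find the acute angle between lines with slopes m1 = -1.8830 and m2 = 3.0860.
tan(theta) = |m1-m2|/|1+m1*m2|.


m1-m2 = -4.969
1+m1*m2 = -4.810938
tan(theta) = |-4.969/(-4.810938)| = 1.032855
theta = arctan(|-4.969/(-4.810938)|) = 45.9259 degrees (acute angle)

45.9259 degrees


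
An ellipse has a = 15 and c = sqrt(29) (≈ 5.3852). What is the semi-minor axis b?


b^2 = 15^2 - (sqrt(29))^2 = 225 - 29 = 196
b = sqrt(196) = 14

b = 14


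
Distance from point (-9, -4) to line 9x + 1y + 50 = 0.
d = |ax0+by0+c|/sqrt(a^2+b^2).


|9*(-9) + 1*(-4) + 50| = |-35| = 35
sqrt(81 + 1) = sqrt(82) = 9.0554
d = 35/sqrt(82) = 3.8651

3.8651


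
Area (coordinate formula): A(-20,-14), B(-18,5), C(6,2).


-20*(5-2) = -60
-18*(2+ 14) = -288
6*(-14-5) = -114
sum = -462
Area = |-462|/2 = 231.0000

231.0000 sq units


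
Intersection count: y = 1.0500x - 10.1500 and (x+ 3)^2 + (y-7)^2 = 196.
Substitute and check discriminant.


Substitute y = 1.0500x - 10.1500: (x+ 3)^2 + (1.0500x- 10.1500-7)^2 = 196
Expand to Ax^2 + Bx + C = 0, where b-k = -17.15
A = 1+m^2 = 2.1025
B = 2(m(b-k) - h) = 2(1.0500*(-17.15) + 3) = -30.015
C = h^2 + (b-k)^2 - r^2 = 9 + 294.1225 - 196 = 107.1225
disc = B^2-4AC = 900.9002 - 900.9002 = 0
disc = 0

1 intersection point (tangent)


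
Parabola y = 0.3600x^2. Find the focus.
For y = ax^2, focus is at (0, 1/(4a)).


a = 0.3600
4a = 1.4400
focus = (0, 1/1.4400) = (0, 0.6944)

Focus = (0, 0.6944)


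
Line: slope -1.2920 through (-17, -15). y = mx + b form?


y + 15 = -1.2920(x + 17)
y = -1.2920x - 15 + 1.2920*(-17)
y = -1.2920x - 36.9640

y = -1.2920x - 36.9640


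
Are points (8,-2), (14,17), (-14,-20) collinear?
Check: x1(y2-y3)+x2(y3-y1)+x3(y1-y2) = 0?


8*(17+ 20) + 14*(-20+ 2) - 14*(-2-17)
= 296 - 252 + 266 = 310

No, not collinear (determinant = 310)


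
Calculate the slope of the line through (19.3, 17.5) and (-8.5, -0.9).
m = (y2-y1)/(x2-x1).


dy = -0.9 - 17.5 = -18.4
dx = -8.5 - 19.3 = -27.8
m = -18.4/(-27.8) = 0.6619

m = 0.6619


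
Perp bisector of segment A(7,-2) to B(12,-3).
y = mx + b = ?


Midpoint = (9.5, -2.5)
Slope of AB = dy/dx = -1/5 = -0.2000
Perp slope = -dx/dy = 5/1 = 5.0000
b = My - (perp slope)*Mx = -2.5 + (5*9.5)/(-1) = -2.5 - 47.5000 = -50.0000

y = 5.0000x - 50.0000


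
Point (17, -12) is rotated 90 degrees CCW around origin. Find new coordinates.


cos(90) = 0, sin(90) = 1
x' = 17*0 + 12*1 = 12
y' = 17*1 - 12*0 = 17

(12, 17)


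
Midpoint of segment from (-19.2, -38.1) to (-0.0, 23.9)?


Mx = (-19.2 - 0.0)/2 = -19.2/2 = -9.6000
My = (-38.1 + 23.9)/2 = -14.2/2 = -7.1000

(-9.6000, -7.1000)


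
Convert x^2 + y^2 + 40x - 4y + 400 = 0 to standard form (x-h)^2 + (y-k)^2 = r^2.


h = -D/2 = -40/2 = -20
k = -E/2 = 4/2 = 2
r^2 = h^2 + k^2 - F = 400 + 4 - 400 = 4
r = 2

Center (-20, 2), radius = 2


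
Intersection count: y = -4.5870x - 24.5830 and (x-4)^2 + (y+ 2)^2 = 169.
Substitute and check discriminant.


Substitute y = -4.5870x - 24.5830: (x-4)^2 + (-4.5870x- 24.5830+ 2)^2 = 169
Expand to Ax^2 + Bx + C = 0, where b-k = -22.583
A = 1+m^2 = 22.040569
B = 2(m(b-k) - h) = 2(-4.5870*(-22.583) - 4) = 199.176442
C = h^2 + (b-k)^2 - r^2 = 16 + 509.991889 - 169 = 356.991889
disc = B^2-4AC = 39671.2550 - 31473.2174 = 8198.0376
disc > 0

2 intersection points


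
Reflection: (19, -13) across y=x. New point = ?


Reflection rule for y=x: (y, x)
(19, -13) -> (-13, 19)

(-13, 19)


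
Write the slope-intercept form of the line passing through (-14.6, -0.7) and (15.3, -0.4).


m = (0.3)/(29.9) = 0.0100
b = y1 - m*x1 = -0.7 - (0.3*(-14.6))/(29.9) = -0.7 + 0.1465 = -0.5535

y = 0.0100x - 0.5535


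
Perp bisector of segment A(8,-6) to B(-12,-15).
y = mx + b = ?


Midpoint = (-2, -10.5)
Slope of AB = dy/dx = -9/(-20) = 0.4500
Perp slope = -dx/dy = -20/9 = -2.2222
b = My - (perp slope)*Mx = -10.5 + (-20*(-2))/(-9) = -10.5 - 4.4444 = -14.9444

y = -2.2222x - 14.9444


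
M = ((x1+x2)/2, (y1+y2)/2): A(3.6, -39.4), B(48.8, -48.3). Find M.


Mx = (3.6 + 48.8)/2 = 52.4/2 = 26.2000
My = (-39.4 - 48.3)/2 = -87.7/2 = -43.8500

(26.2000, -43.8500)


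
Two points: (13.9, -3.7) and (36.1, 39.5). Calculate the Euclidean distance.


dx = 36.1 - 13.9 = 22.2
dy = 39.5 + 3.7 = 43.2
d = sqrt(492.84 + 1866.24) = sqrt(2359.08) = 48.5704

48.5704


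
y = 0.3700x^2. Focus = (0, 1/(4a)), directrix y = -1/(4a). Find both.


a = 0.3700
1/(4a) = 0.6757
Focus = (0, 0.6757)
Directrix: y = -0.6757

Focus = (0, 0.6757), Directrix: y = -0.6757


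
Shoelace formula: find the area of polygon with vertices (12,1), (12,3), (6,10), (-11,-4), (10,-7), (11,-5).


sum(xi*y_{i+1}) = 12*3 + 12*10 + 6*(-4) - 11*(-7) + 10*(-5) + 11*1 = 170
sum(yi*x_{i+1}) = 1*12 + 3*6 + 10*(-11) - 4*10 - 7*11 - 5*12 = -257
Area = |170 + 257|/2 = 427/2 = 213.5000

213.5000 sq units


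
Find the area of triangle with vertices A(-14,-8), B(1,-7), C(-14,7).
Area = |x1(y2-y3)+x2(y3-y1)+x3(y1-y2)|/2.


-14*(-7-7) = 196
1*(7+ 8) = 15
-14*(-8+ 7) = 14
sum = 225
Area = |225|/2 = 112.5000

112.5000 sq units


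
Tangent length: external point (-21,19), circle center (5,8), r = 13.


d = sqrt((-21-5)^2 + (19-8)^2) = sqrt(676+121) = 28.2312
L = sqrt(797.0000 - 169) = sqrt(628.0000) = 25.0599

25.0599


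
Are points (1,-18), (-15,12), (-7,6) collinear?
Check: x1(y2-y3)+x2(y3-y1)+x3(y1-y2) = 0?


1*(12-6) - 15*(6+ 18) - 7*(-18-12)
= 6 - 360 + 210 = -144

No, not collinear (determinant = -144)


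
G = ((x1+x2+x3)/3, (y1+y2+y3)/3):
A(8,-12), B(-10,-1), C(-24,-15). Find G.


Gx = (8- 10- 24)/3 = -26/3 = -8.6667
Gy = (-12- 1- 15)/3 = -28/3 = -9.3333

G = (-8.6667, -9.3333)


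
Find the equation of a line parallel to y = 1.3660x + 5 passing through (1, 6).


Parallel lines have equal slopes.
m2 = 1.3660
b2 = 6 - 1.3660*1 = 4.6340

y = 1.3660x + 4.6340


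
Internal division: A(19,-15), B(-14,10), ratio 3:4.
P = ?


Px = (3*(-14) + 4*19)/7 = 34/7 = 4.8571
Py = (3*10 + 4*(-15))/7 = -30/7 = -4.2857

P = (4.8571, -4.2857)


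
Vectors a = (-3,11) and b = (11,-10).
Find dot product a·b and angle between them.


a·b = -3*11 + 11*(-10) = -33 - 110 = -143
|a| = sqrt(9+121) = 11.4018
|b| = sqrt(121+100) = 14.8661
cos(theta) = -143/(sqrt(130)*sqrt(221)) = -143/sqrt(28730) = -0.843661
theta = arccos(-143/sqrt(28730)) = 147.5288 degrees

a·b = -143, theta = 147.5288 deg


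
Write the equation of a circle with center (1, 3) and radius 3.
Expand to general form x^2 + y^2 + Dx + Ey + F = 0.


(x-1)^2 + (y-3)^2 = 3^2
D = -2h = -2, E = -2k = -6
F = h^2+k^2-r^2 = 1+9-9 = 1

x^2 + y^2 - 2x - 6y + 1 = 0


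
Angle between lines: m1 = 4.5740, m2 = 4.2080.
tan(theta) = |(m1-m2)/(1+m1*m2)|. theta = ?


m1-m2 = 0.366
1+m1*m2 = 20.247392
tan(theta) = |0.366/20.247392| = 0.018076
theta = arctan(|0.366/20.247392|) = 1.0356 degrees (acute angle)

1.0356 degrees


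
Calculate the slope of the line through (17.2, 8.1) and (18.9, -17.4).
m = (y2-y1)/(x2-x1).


dy = -17.4 - 8.1 = -25.5
dx = 18.9 - 17.2 = 1.7
m = -25.5/1.7 = -15.0000

m = -15.0000


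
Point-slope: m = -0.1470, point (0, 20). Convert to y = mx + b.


y - 20 = -0.1470(x - 0)
y = -0.1470x + 20 + 0.1470*0
y = -0.1470x + 20.0000

y = -0.1470x + 20.0000


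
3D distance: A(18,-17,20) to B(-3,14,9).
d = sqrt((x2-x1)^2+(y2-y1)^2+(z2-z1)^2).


dx=-21, dy=31, dz=-11
d = sqrt(441+961+121) = sqrt(1523) = 39.0256

39.0256


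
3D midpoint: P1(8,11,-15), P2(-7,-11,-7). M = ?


Mx = (8- 7)/2 = 0.5000
My = (11- 11)/2 = 0
Mz = (-15- 7)/2 = -11.0000

M = (0.5000, 0, -11.0000)


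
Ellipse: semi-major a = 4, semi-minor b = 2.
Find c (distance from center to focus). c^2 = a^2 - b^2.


c^2 = 4^2 - 2^2 = 16 - 4 = 12
c = sqrt(12) = 3.4641

c = 3.4641


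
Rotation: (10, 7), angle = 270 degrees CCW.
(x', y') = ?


cos(270) = 0, sin(270) = -1
x' = 10*0 - 7*(-1) = 7
y' = 10*(-1) + 7*0 = -10

(7, -10)


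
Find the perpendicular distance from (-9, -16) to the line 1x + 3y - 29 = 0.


|1*(-9) + 3*(-16) - 29| = |-86| = 86
sqrt(1 + 9) = sqrt(10) = 3.1623
d = 86/sqrt(10) = 27.1956

27.1956


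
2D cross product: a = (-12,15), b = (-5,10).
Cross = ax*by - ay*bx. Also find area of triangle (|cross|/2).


cross = -12*10 - 15*(-5) = -120 + 75 = -45
Triangle area = |-45|/2 = 45/2 = 22.5000

cross = -45, triangle area = 22.5000


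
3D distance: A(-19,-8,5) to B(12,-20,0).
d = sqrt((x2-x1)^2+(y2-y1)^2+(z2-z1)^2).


dx=31, dy=-12, dz=-5
d = sqrt(961+144+25) = sqrt(1130) = 33.6155

33.6155


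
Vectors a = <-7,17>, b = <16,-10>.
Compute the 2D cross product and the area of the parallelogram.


cross = -7*(-10) - 17*16 = 70 - 272 = -202
Parallelogram area = |-202| = 202

cross = -202, parallelogram area = 202


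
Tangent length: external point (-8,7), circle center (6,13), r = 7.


d = sqrt((-8-6)^2 + (7-13)^2) = sqrt(196+36) = 15.2315
L = sqrt(232.0000 - 49) = sqrt(183.0000) = 13.5277

13.5277


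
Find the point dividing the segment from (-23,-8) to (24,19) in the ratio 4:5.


Px = (4*24 + 5*(-23))/9 = -19/9 = -2.1111
Py = (4*19 + 5*(-8))/9 = 36/9 = 4.0000

P = (-2.1111, 4.0000)


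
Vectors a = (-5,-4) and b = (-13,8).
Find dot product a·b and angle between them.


a·b = -5*(-13) - 4*8 = 65 - 32 = 33
|a| = sqrt(25+16) = 6.4031
|b| = sqrt(169+64) = 15.2643
cos(theta) = 33/(sqrt(41)*sqrt(233)) = 33/sqrt(9553) = 0.337632
theta = arccos(33/sqrt(9553)) = 70.2673 degrees

a·b = 33, theta = 70.2673 deg


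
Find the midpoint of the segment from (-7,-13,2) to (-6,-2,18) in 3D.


Mx = (-7- 6)/2 = -6.5000
My = (-13- 2)/2 = -7.5000
Mz = (2+18)/2 = 10.0000

M = (-6.5000, -7.5000, 10.0000)


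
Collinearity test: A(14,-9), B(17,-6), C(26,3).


14*(-6-3) + 17*(3+ 9) + 26*(-9+ 6)
= -126 + 204 - 78 = 0

Yes, collinear (determinant = 0)


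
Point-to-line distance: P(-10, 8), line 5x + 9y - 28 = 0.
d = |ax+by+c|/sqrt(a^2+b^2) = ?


|5*(-10) + 9*8 - 28| = |-6| = 6
sqrt(25 + 81) = sqrt(106) = 10.2956
d = 6/sqrt(106) = 0.5828

0.5828


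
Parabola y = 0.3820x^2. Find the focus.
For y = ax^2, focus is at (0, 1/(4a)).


a = 0.3820
4a = 1.5280
focus = (0, 1/1.5280) = (0, 0.6545)

Focus = (0, 0.6545)


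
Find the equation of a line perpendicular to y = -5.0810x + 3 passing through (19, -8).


Perpendicular slope = -1/m1 = -1/(-5.0810) = 0.1968
b2 = y0 - m2*x0 = -8 + 19/(-5.0810) = -8 - 3.7394 = -11.7394

y = 0.1968x - 11.7394


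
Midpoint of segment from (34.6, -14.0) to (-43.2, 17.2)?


Mx = (34.6 - 43.2)/2 = -8.6/2 = -4.3000
My = (-14.0 + 17.2)/2 = 3.2/2 = 1.6000

(-4.3000, 1.6000)


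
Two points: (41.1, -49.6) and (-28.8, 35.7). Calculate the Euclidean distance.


dx = -28.8 - 41.1 = -69.9
dy = 35.7 + 49.6 = 85.3
d = sqrt(4886.01 + 7276.09) = sqrt(12162.1) = 110.2819

110.2819


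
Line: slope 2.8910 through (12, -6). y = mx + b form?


y + 6 = 2.8910(x - 12)
y = 2.8910x - 6 - 2.8910*12
y = 2.8910x - 40.6920

y = 2.8910x - 40.6920


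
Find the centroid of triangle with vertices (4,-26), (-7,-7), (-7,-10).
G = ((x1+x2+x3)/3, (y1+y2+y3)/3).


Gx = (4- 7- 7)/3 = -10/3 = -3.3333
Gy = (-26- 7- 10)/3 = -43/3 = -14.3333

G = (-3.3333, -14.3333)


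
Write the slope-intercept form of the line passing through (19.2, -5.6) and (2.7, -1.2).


m = (4.4)/(-16.5) = -0.2667
b = y1 - m*x1 = -5.6 - (4.4*19.2)/(-16.5) = -5.6 + 5.1200 = -0.4800

y = -0.2667x - 0.4800


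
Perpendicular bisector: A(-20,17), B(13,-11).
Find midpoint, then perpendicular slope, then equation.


Midpoint = (-3.5, 3)
Slope of AB = dy/dx = -28/33 = -0.8485
Perp slope = -dx/dy = 33/28 = 1.1786
b = My - (perp slope)*Mx = 3 + (33*(-3.5))/(-28) = 3 + 4.1250 = 7.1250

y = 1.1786x + 7.1250


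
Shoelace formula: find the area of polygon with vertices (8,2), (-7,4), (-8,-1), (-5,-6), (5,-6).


sum(xi*y_{i+1}) = 8*4 - 7*(-1) - 8*(-6) - 5*(-6) + 5*2 = 127
sum(yi*x_{i+1}) = 2*(-7) + 4*(-8) - 1*(-5) - 6*5 - 6*8 = -119
Area = |127 + 119|/2 = 246/2 = 123.0000

123.0000 sq units


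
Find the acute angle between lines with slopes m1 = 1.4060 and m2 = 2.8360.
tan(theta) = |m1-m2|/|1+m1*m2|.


m1-m2 = -1.43
1+m1*m2 = 4.987416
tan(theta) = |-1.43/4.987416| = 0.286722
theta = arctan(|-1.43/4.987416|) = 15.9987 degrees (acute angle)

15.9987 degrees


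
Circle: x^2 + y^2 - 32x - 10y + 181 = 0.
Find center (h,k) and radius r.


h = -D/2 = 32/2 = 16
k = -E/2 = 10/2 = 5
r^2 = h^2 + k^2 - F = 256 + 25 - 181 = 100
r = 10

Center (16, 5), radius = 10


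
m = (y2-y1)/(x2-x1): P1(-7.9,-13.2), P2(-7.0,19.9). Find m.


dy = 19.9 + 13.2 = 33.1
dx = -7.0 + 7.9 = 0.9
m = 33.1/0.9 = 36.7778

m = 36.7778


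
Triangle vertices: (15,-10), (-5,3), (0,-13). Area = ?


15*(3+ 13) = 240
-5*(-13+ 10) = 15
0*(-10-3) = 0
sum = 255
Area = |255|/2 = 127.5000

127.5000 sq units


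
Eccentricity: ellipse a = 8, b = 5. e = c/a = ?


c = sqrt(64-25) = sqrt(39) = 6.2450
e = c/a = sqrt(39)/8 = 0.7806

e = 0.7806


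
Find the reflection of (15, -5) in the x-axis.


Reflection rule for x-axis: (x, -y)
(15, -5) -> (15, 5)

(15, 5)


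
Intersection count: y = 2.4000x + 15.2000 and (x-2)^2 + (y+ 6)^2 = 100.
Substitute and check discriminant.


Substitute y = 2.4000x + 15.2000: (x-2)^2 + (2.4000x+15.2000+ 6)^2 = 100
Expand to Ax^2 + Bx + C = 0, where b-k = 21.2
A = 1+m^2 = 6.76
B = 2(m(b-k) - h) = 2(2.4000*21.2 - 2) = 97.76
C = h^2 + (b-k)^2 - r^2 = 4 + 449.44 - 100 = 353.44
disc = B^2-4AC = 9557.0176 - 9557.0176 = 0
disc = 0

1 intersection point (tangent)


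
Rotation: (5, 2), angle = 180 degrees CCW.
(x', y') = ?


cos(180) = -1, sin(180) = 0
x' = 5*(-1) - 2*0 = -5
y' = 5*0 + 2*(-1) = -2

(-5, -2)


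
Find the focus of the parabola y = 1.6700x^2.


a = 1.6700
4a = 6.6800
focus = (0, 1/6.6800) = (0, 0.1497)

Focus = (0, 0.1497)


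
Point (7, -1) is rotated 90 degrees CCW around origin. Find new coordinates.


cos(90) = 0, sin(90) = 1
x' = 7*0 + 1*1 = 1
y' = 7*1 - 1*0 = 7

(1, 7)


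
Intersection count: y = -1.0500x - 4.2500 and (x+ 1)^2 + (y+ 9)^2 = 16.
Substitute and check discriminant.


Substitute y = -1.0500x - 4.2500: (x+ 1)^2 + (-1.0500x- 4.2500+ 9)^2 = 16
Expand to Ax^2 + Bx + C = 0, where b-k = 4.75
A = 1+m^2 = 2.1025
B = 2(m(b-k) - h) = 2(-1.0500*4.75 + 1) = -7.975
C = h^2 + (b-k)^2 - r^2 = 1 + 22.5625 - 16 = 7.5625
disc = B^2-4AC = 63.6006 - 63.6006 = 0
disc = 0

1 intersection point (tangent)


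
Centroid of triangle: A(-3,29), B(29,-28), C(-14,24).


Gx = (-3+29- 14)/3 = 12/3 = 4.0000
Gy = (29- 28+24)/3 = 25/3 = 8.3333

G = (4.0000, 8.3333)


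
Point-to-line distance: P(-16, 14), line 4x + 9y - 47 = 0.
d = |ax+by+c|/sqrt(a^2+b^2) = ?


|4*(-16) + 9*14 - 47| = |15| = 15
sqrt(16 + 81) = sqrt(97) = 9.8489
d = 15/sqrt(97) = 1.5230

1.5230


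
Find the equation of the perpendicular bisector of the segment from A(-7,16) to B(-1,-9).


Midpoint = (-4, 3.5)
Slope of AB = dy/dx = -25/6 = -4.1667
Perp slope = -dx/dy = 6/25 = 0.2400
b = My - (perp slope)*Mx = 3.5 + (6*(-4))/(-25) = 3.5 + 0.9600 = 4.4600

y = 0.2400x + 4.4600


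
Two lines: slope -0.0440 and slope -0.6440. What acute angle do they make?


m1-m2 = 0.6
1+m1*m2 = 1.028336
tan(theta) = |0.6/1.028336| = 0.583467
theta = arctan(|0.6/1.028336|) = 30.2621 degrees (acute angle)

30.2621 degrees


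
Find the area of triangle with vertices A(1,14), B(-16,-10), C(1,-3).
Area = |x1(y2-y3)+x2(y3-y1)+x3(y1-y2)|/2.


1*(-10+ 3) = -7
-16*(-3-14) = 272
1*(14+ 10) = 24
sum = 289
Area = |289|/2 = 144.5000

144.5000 sq units


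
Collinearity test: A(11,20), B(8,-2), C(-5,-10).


11*(-2+ 10) + 8*(-10-20) - 5*(20+ 2)
= 88 - 240 - 110 = -262

No, not collinear (determinant = -262)


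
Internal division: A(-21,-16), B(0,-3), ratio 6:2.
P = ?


Px = (6*0 + 2*(-21))/8 = -42/8 = -5.2500
Py = (6*(-3) + 2*(-16))/8 = -50/8 = -6.2500

P = (-5.2500, -6.2500)


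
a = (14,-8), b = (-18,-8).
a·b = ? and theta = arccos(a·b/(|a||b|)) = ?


a·b = 14*(-18) - 8*(-8) = -252 + 64 = -188
|a| = sqrt(196+64) = 16.1245
|b| = sqrt(324+64) = 19.6977
cos(theta) = -188/(sqrt(260)*sqrt(388)) = -188/sqrt(100880) = -0.591910
theta = arccos(-188/sqrt(100880)) = 126.2926 degrees

a·b = -188, theta = 126.2926 deg


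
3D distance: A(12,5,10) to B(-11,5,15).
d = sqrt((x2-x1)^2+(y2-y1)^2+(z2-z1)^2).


dx=-23, dy=0, dz=5
d = sqrt(529+0+25) = sqrt(554) = 23.5372

23.5372


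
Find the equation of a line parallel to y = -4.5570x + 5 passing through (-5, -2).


Parallel lines have equal slopes.
m2 = -4.5570
b2 = -2 + 4.5570*(-5) = -24.7850

y = -4.5570x - 24.7850


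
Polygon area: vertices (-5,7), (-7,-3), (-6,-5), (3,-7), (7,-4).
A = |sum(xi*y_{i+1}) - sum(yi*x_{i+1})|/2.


sum(xi*y_{i+1}) = -5*(-3) - 7*(-5) - 6*(-7) + 3*(-4) + 7*7 = 129
sum(yi*x_{i+1}) = 7*(-7) - 3*(-6) - 5*3 - 7*7 - 4*(-5) = -75
Area = |129 + 75|/2 = 204/2 = 102.0000

102.0000 sq units


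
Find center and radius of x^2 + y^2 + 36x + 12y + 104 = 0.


h = -D/2 = -36/2 = -18
k = -E/2 = -12/2 = -6
r^2 = h^2 + k^2 - F = 324 + 36 - 104 = 256
r = 16

Center (-18, -6), radius = 16


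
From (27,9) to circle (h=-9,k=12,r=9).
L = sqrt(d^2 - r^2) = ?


d = sqrt((27+ 9)^2 + (9-12)^2) = sqrt(1296+9) = 36.1248
L = sqrt(1305.0000 - 81) = sqrt(1224.0000) = 34.9857

34.9857


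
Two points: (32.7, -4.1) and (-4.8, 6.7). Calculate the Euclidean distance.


dx = -4.8 - 32.7 = -37.5
dy = 6.7 + 4.1 = 10.8
d = sqrt(1406.25 + 116.64) = sqrt(1522.89) = 39.0242

39.0242


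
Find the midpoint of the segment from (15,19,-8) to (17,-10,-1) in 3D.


Mx = (15+17)/2 = 16.0000
My = (19- 10)/2 = 4.5000
Mz = (-8- 1)/2 = -4.5000

M = (16.0000, 4.5000, -4.5000)


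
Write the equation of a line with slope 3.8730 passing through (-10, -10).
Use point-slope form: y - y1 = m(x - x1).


y + 10 = 3.8730(x + 10)
y = 3.8730x - 10 - 3.8730*(-10)
y = 3.8730x + 28.7300

y = 3.8730x + 28.7300


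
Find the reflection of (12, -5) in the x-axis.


Reflection rule for x-axis: (x, -y)
(12, -5) -> (12, 5)

(12, 5)


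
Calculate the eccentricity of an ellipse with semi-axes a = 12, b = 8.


c = sqrt(144-64) = sqrt(80) = 8.9443
e = c/a = sqrt(80)/12 = 0.7454

e = 0.7454


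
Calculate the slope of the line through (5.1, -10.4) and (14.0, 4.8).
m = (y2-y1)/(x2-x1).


dy = 4.8 + 10.4 = 15.2
dx = 14.0 - 5.1 = 8.9
m = 15.2/8.9 = 1.7079

m = 1.7079


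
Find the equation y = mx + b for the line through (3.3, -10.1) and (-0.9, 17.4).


m = (27.5)/(-4.2) = -6.5476
b = y1 - m*x1 = -10.1 - (27.5*3.3)/(-4.2) = -10.1 + 21.6071 = 11.5071

y = -6.5476x + 11.5071


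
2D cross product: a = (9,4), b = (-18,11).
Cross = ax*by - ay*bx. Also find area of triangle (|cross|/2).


cross = 9*11 - 4*(-18) = 99 + 72 = 171
Triangle area = |171|/2 = 171/2 = 85.5000

cross = 171, triangle area = 85.5000


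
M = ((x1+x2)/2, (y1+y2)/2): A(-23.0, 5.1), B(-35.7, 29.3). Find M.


Mx = (-23.0 - 35.7)/2 = -58.7/2 = -29.3500
My = (5.1 + 29.3)/2 = 34.4/2 = 17.2000

(-29.3500, 17.2000)


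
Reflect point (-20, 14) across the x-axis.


Reflection rule for x-axis: (x, -y)
(-20, 14) -> (-20, -14)

(-20, -14)


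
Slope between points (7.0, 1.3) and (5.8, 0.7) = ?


dy = 0.7 - 1.3 = -0.6
dx = 5.8 - 7.0 = -1.2
m = -0.6/(-1.2) = 0.5000

m = 0.5000


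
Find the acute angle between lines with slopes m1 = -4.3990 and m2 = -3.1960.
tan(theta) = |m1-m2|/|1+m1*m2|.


m1-m2 = -1.203
1+m1*m2 = 15.059204
tan(theta) = |-1.203/15.059204| = 0.079885
theta = arctan(|-1.203/15.059204|) = 4.5674 degrees (acute angle)

4.5674 degrees


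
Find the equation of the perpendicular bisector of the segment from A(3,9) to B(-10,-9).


Midpoint = (-3.5, 0)
Slope of AB = dy/dx = -18/(-13) = 1.3846
Perp slope = -dx/dy = -13/18 = -0.7222
b = My - (perp slope)*Mx = 0 + (-13*(-3.5))/(-18) = 0 - 2.5278 = -2.5278

y = -0.7222x - 2.5278


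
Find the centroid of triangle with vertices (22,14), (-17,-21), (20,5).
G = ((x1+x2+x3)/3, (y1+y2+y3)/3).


Gx = (22- 17+20)/3 = 25/3 = 8.3333
Gy = (14- 21+5)/3 = -2/3 = -0.6667

G = (8.3333, -0.6667)


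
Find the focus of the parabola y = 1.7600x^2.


a = 1.7600
4a = 7.0400
focus = (0, 1/7.0400) = (0, 0.1420)

Focus = (0, 0.1420)


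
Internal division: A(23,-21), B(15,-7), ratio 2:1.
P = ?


Px = (2*15 + 1*23)/3 = 53/3 = 17.6667
Py = (2*(-7) + 1*(-21))/3 = -35/3 = -11.6667

P = (17.6667, -11.6667)


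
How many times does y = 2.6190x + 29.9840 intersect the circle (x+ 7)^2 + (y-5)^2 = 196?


Substitute y = 2.6190x + 29.9840: (x+ 7)^2 + (2.6190x+29.9840-5)^2 = 196
Expand to Ax^2 + Bx + C = 0, where b-k = 24.984
A = 1+m^2 = 7.859161
B = 2(m(b-k) - h) = 2(2.6190*24.984 + 7) = 144.866192
C = h^2 + (b-k)^2 - r^2 = 49 + 624.200256 - 196 = 477.200256
disc = B^2-4AC = 20986.2136 - 15001.5746 = 5984.6390
disc > 0

2 intersection points


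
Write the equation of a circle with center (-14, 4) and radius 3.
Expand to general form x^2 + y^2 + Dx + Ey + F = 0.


(x+ 14)^2 + (y-4)^2 = 3^2
D = -2h = 28, E = -2k = -8
F = h^2+k^2-r^2 = 196+16-9 = 203

x^2 + y^2 + 28x - 8y + 203 = 0


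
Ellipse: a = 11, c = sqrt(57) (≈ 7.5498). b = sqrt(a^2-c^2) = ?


b^2 = 11^2 - (sqrt(57))^2 = 121 - 57 = 64
b = sqrt(64) = 8

b = 8


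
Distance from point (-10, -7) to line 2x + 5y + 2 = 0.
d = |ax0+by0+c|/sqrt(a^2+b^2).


|2*(-10) + 5*(-7) + 2| = |-53| = 53
sqrt(4 + 25) = sqrt(29) = 5.3852
d = 53/sqrt(29) = 9.8419

9.8419


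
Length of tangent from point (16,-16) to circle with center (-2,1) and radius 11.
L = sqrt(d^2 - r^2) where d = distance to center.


d = sqrt((16+ 2)^2 + (-16-1)^2) = sqrt(324+289) = 24.7588
L = sqrt(613.0000 - 121) = sqrt(492.0000) = 22.1811

22.1811


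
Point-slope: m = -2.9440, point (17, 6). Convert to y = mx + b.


y - 6 = -2.9440(x - 17)
y = -2.9440x + 6 + 2.9440*17
y = -2.9440x + 56.0480

y = -2.9440x + 56.0480


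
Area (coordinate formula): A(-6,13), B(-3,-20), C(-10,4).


-6*(-20-4) = 144
-3*(4-13) = 27
-10*(13+ 20) = -330
sum = -159
Area = |-159|/2 = 79.5000

79.5000 sq units


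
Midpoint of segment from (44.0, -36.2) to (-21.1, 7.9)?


Mx = (44.0 - 21.1)/2 = 22.9/2 = 11.4500
My = (-36.2 + 7.9)/2 = -28.3/2 = -14.1500

(11.4500, -14.1500)


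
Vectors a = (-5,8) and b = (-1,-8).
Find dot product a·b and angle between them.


a·b = -5*(-1) + 8*(-8) = 5 - 64 = -59
|a| = sqrt(25+64) = 9.4340
|b| = sqrt(1+64) = 8.0623
cos(theta) = -59/(sqrt(89)*sqrt(65)) = -59/sqrt(5785) = -0.775712
theta = arccos(-59/sqrt(5785)) = 140.8696 degrees

a·b = -59, theta = 140.8696 deg


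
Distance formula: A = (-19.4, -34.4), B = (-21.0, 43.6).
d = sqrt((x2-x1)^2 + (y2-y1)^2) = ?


dx = -21.0 + 19.4 = -1.6
dy = 43.6 + 34.4 = 78.0
d = sqrt(2.56 + 6084.0) = sqrt(6086.56) = 78.0164

78.0164


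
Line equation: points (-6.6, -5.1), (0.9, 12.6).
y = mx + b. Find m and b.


m = (17.7)/(7.5) = 2.3600
b = y1 - m*x1 = -5.1 - (17.7*(-6.6))/(7.5) = -5.1 + 15.5760 = 10.4760

y = 2.3600x + 10.4760


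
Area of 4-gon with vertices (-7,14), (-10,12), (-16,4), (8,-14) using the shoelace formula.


sum(xi*y_{i+1}) = -7*12 - 10*4 - 16*(-14) + 8*14 = 212
sum(yi*x_{i+1}) = 14*(-10) + 12*(-16) + 4*8 - 14*(-7) = -202
Area = |212 + 202|/2 = 414/2 = 207.0000

207.0000 sq units


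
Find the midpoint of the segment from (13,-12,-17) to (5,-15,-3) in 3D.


Mx = (13+5)/2 = 9.0000
My = (-12- 15)/2 = -13.5000
Mz = (-17- 3)/2 = -10.0000

M = (9.0000, -13.5000, -10.0000)


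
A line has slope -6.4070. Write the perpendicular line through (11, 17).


Perpendicular slope = -1/m1 = -1/(-6.4070) = 0.1561
b2 = y0 - m2*x0 = 17 + 11/(-6.4070) = 17 - 1.7169 = 15.2831

y = 0.1561x + 15.2831


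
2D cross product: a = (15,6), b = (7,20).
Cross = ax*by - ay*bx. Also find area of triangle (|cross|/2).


cross = 15*20 - 6*7 = 300 - 42 = 258
Triangle area = |258|/2 = 258/2 = 129.0000

cross = 258, triangle area = 129.0000


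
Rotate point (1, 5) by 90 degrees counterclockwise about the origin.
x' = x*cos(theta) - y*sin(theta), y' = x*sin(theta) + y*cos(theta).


cos(90) = 0, sin(90) = 1
x' = 1*0 - 5*1 = -5
y' = 1*1 + 5*0 = 1

(-5, 1)


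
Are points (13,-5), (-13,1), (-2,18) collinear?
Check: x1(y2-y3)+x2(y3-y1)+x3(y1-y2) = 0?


13*(1-18) - 13*(18+ 5) - 2*(-5-1)
= -221 - 299 + 12 = -508

No, not collinear (determinant = -508)


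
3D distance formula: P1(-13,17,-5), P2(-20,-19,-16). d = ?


dx=-7, dy=-36, dz=-11
d = sqrt(49+1296+121) = sqrt(1466) = 38.2884

38.2884


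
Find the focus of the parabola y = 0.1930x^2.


a = 0.1930
4a = 0.7720
focus = (0, 1/0.7720) = (0, 1.2953)

Focus = (0, 1.2953)


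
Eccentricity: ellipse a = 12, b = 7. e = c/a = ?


c = sqrt(144-49) = sqrt(95) = 9.7468
e = c/a = sqrt(95)/12 = 0.8122

e = 0.8122


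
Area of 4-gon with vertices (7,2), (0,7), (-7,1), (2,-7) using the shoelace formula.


sum(xi*y_{i+1}) = 7*7 + 0*1 - 7*(-7) + 2*2 = 102
sum(yi*x_{i+1}) = 2*0 + 7*(-7) + 1*2 - 7*7 = -96
Area = |102 + 96|/2 = 198/2 = 99.0000

99.0000 sq units


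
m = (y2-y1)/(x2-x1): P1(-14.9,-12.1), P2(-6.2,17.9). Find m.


dy = 17.9 + 12.1 = 30.0
dx = -6.2 + 14.9 = 8.7
m = 30.0/8.7 = 3.4483

m = 3.4483


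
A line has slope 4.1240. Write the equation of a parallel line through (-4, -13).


Parallel lines have equal slopes.
m2 = 4.1240
b2 = -13 - 4.1240*(-4) = 3.4960

y = 4.1240x + 3.4960


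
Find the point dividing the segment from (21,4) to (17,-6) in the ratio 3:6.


Px = (3*17 + 6*21)/9 = 177/9 = 19.6667
Py = (3*(-6) + 6*4)/9 = 6/9 = 0.6667

P = (19.6667, 0.6667)


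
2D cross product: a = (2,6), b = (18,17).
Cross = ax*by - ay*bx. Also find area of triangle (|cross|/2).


cross = 2*17 - 6*18 = 34 - 108 = -74
Triangle area = |-74|/2 = 74/2 = 37.0000

cross = -74, triangle area = 37.0000
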